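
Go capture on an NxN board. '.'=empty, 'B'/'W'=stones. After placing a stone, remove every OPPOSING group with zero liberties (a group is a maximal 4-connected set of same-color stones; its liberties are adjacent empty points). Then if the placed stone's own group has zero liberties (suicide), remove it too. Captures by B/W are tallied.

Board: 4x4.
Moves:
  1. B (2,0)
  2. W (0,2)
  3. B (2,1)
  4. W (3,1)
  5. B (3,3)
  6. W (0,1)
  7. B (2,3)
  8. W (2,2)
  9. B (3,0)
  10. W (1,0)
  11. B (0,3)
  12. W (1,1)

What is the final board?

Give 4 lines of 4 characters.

Move 1: B@(2,0) -> caps B=0 W=0
Move 2: W@(0,2) -> caps B=0 W=0
Move 3: B@(2,1) -> caps B=0 W=0
Move 4: W@(3,1) -> caps B=0 W=0
Move 5: B@(3,3) -> caps B=0 W=0
Move 6: W@(0,1) -> caps B=0 W=0
Move 7: B@(2,3) -> caps B=0 W=0
Move 8: W@(2,2) -> caps B=0 W=0
Move 9: B@(3,0) -> caps B=0 W=0
Move 10: W@(1,0) -> caps B=0 W=0
Move 11: B@(0,3) -> caps B=0 W=0
Move 12: W@(1,1) -> caps B=0 W=3

Answer: .WWB
WW..
..WB
.W.B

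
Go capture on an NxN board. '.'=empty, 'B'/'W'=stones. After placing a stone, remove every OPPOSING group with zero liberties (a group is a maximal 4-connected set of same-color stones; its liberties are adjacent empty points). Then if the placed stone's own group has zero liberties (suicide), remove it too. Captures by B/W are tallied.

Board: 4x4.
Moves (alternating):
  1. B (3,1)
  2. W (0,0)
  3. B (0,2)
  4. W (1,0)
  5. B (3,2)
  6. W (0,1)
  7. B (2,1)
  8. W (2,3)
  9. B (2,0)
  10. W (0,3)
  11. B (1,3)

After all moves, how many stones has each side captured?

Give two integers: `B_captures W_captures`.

Answer: 1 0

Derivation:
Move 1: B@(3,1) -> caps B=0 W=0
Move 2: W@(0,0) -> caps B=0 W=0
Move 3: B@(0,2) -> caps B=0 W=0
Move 4: W@(1,0) -> caps B=0 W=0
Move 5: B@(3,2) -> caps B=0 W=0
Move 6: W@(0,1) -> caps B=0 W=0
Move 7: B@(2,1) -> caps B=0 W=0
Move 8: W@(2,3) -> caps B=0 W=0
Move 9: B@(2,0) -> caps B=0 W=0
Move 10: W@(0,3) -> caps B=0 W=0
Move 11: B@(1,3) -> caps B=1 W=0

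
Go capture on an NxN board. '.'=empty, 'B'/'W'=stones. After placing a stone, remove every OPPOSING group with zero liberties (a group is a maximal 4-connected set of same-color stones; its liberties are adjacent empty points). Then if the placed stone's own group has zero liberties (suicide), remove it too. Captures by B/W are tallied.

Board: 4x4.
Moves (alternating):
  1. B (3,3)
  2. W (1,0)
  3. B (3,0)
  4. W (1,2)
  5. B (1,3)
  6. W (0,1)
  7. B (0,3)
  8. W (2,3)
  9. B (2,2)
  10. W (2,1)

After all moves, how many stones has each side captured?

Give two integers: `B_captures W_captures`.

Answer: 1 0

Derivation:
Move 1: B@(3,3) -> caps B=0 W=0
Move 2: W@(1,0) -> caps B=0 W=0
Move 3: B@(3,0) -> caps B=0 W=0
Move 4: W@(1,2) -> caps B=0 W=0
Move 5: B@(1,3) -> caps B=0 W=0
Move 6: W@(0,1) -> caps B=0 W=0
Move 7: B@(0,3) -> caps B=0 W=0
Move 8: W@(2,3) -> caps B=0 W=0
Move 9: B@(2,2) -> caps B=1 W=0
Move 10: W@(2,1) -> caps B=1 W=0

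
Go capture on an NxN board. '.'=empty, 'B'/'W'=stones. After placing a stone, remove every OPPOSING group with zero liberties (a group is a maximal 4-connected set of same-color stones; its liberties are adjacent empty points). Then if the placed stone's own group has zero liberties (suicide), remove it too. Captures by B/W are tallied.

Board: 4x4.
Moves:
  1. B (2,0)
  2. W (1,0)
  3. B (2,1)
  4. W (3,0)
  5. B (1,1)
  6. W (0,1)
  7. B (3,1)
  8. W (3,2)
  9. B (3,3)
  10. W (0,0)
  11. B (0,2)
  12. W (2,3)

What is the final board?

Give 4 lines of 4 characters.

Move 1: B@(2,0) -> caps B=0 W=0
Move 2: W@(1,0) -> caps B=0 W=0
Move 3: B@(2,1) -> caps B=0 W=0
Move 4: W@(3,0) -> caps B=0 W=0
Move 5: B@(1,1) -> caps B=0 W=0
Move 6: W@(0,1) -> caps B=0 W=0
Move 7: B@(3,1) -> caps B=1 W=0
Move 8: W@(3,2) -> caps B=1 W=0
Move 9: B@(3,3) -> caps B=1 W=0
Move 10: W@(0,0) -> caps B=1 W=0
Move 11: B@(0,2) -> caps B=4 W=0
Move 12: W@(2,3) -> caps B=4 W=1

Answer: ..B.
.B..
BB.W
.BW.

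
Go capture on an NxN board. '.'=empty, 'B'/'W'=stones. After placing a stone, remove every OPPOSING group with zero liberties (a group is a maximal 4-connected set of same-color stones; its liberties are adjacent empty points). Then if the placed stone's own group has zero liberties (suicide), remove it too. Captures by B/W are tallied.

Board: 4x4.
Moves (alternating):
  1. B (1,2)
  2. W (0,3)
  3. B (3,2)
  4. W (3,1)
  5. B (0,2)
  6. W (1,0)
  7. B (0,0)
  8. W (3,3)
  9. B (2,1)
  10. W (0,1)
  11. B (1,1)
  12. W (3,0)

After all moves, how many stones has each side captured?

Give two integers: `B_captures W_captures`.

Move 1: B@(1,2) -> caps B=0 W=0
Move 2: W@(0,3) -> caps B=0 W=0
Move 3: B@(3,2) -> caps B=0 W=0
Move 4: W@(3,1) -> caps B=0 W=0
Move 5: B@(0,2) -> caps B=0 W=0
Move 6: W@(1,0) -> caps B=0 W=0
Move 7: B@(0,0) -> caps B=0 W=0
Move 8: W@(3,3) -> caps B=0 W=0
Move 9: B@(2,1) -> caps B=0 W=0
Move 10: W@(0,1) -> caps B=0 W=1
Move 11: B@(1,1) -> caps B=0 W=1
Move 12: W@(3,0) -> caps B=0 W=1

Answer: 0 1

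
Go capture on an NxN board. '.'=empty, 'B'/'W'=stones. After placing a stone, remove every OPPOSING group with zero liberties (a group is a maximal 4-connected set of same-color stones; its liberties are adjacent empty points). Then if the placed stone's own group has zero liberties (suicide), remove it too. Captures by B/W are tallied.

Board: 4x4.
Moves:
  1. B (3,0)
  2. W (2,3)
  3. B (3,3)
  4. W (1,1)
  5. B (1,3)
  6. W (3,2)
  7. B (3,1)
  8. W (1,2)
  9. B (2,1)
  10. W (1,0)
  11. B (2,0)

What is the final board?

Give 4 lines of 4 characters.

Answer: ....
WWWB
BB.W
BBW.

Derivation:
Move 1: B@(3,0) -> caps B=0 W=0
Move 2: W@(2,3) -> caps B=0 W=0
Move 3: B@(3,3) -> caps B=0 W=0
Move 4: W@(1,1) -> caps B=0 W=0
Move 5: B@(1,3) -> caps B=0 W=0
Move 6: W@(3,2) -> caps B=0 W=1
Move 7: B@(3,1) -> caps B=0 W=1
Move 8: W@(1,2) -> caps B=0 W=1
Move 9: B@(2,1) -> caps B=0 W=1
Move 10: W@(1,0) -> caps B=0 W=1
Move 11: B@(2,0) -> caps B=0 W=1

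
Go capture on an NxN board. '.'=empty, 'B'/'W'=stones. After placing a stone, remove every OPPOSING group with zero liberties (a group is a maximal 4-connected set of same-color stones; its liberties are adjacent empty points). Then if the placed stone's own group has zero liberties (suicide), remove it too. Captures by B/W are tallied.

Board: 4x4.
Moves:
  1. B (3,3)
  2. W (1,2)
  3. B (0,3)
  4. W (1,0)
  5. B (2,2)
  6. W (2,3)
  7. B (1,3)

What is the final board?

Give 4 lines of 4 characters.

Answer: ...B
W.WB
..B.
...B

Derivation:
Move 1: B@(3,3) -> caps B=0 W=0
Move 2: W@(1,2) -> caps B=0 W=0
Move 3: B@(0,3) -> caps B=0 W=0
Move 4: W@(1,0) -> caps B=0 W=0
Move 5: B@(2,2) -> caps B=0 W=0
Move 6: W@(2,3) -> caps B=0 W=0
Move 7: B@(1,3) -> caps B=1 W=0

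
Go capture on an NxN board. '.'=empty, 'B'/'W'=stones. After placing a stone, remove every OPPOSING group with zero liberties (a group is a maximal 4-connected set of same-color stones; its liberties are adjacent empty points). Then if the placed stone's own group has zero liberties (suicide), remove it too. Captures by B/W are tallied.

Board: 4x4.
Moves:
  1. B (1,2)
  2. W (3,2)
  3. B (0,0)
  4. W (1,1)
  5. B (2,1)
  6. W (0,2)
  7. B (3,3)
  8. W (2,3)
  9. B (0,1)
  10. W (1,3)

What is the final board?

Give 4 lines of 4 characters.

Answer: BBW.
.WBW
.B.W
..W.

Derivation:
Move 1: B@(1,2) -> caps B=0 W=0
Move 2: W@(3,2) -> caps B=0 W=0
Move 3: B@(0,0) -> caps B=0 W=0
Move 4: W@(1,1) -> caps B=0 W=0
Move 5: B@(2,1) -> caps B=0 W=0
Move 6: W@(0,2) -> caps B=0 W=0
Move 7: B@(3,3) -> caps B=0 W=0
Move 8: W@(2,3) -> caps B=0 W=1
Move 9: B@(0,1) -> caps B=0 W=1
Move 10: W@(1,3) -> caps B=0 W=1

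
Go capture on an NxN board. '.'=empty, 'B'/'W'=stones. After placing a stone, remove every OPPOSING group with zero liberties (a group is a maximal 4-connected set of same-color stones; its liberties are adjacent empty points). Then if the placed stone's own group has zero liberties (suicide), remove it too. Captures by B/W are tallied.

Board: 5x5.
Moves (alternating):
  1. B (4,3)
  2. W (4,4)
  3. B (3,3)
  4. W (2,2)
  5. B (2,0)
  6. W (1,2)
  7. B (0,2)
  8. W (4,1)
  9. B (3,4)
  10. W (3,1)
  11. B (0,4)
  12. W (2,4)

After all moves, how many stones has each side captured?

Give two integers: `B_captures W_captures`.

Move 1: B@(4,3) -> caps B=0 W=0
Move 2: W@(4,4) -> caps B=0 W=0
Move 3: B@(3,3) -> caps B=0 W=0
Move 4: W@(2,2) -> caps B=0 W=0
Move 5: B@(2,0) -> caps B=0 W=0
Move 6: W@(1,2) -> caps B=0 W=0
Move 7: B@(0,2) -> caps B=0 W=0
Move 8: W@(4,1) -> caps B=0 W=0
Move 9: B@(3,4) -> caps B=1 W=0
Move 10: W@(3,1) -> caps B=1 W=0
Move 11: B@(0,4) -> caps B=1 W=0
Move 12: W@(2,4) -> caps B=1 W=0

Answer: 1 0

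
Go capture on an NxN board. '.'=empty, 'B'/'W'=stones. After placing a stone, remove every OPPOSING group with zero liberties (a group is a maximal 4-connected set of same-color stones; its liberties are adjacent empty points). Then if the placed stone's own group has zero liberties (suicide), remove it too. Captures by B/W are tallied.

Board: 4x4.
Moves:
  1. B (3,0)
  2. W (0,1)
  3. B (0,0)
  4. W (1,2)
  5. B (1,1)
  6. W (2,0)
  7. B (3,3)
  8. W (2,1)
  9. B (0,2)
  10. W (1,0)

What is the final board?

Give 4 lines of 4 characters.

Answer: B.B.
WBW.
WW..
B..B

Derivation:
Move 1: B@(3,0) -> caps B=0 W=0
Move 2: W@(0,1) -> caps B=0 W=0
Move 3: B@(0,0) -> caps B=0 W=0
Move 4: W@(1,2) -> caps B=0 W=0
Move 5: B@(1,1) -> caps B=0 W=0
Move 6: W@(2,0) -> caps B=0 W=0
Move 7: B@(3,3) -> caps B=0 W=0
Move 8: W@(2,1) -> caps B=0 W=0
Move 9: B@(0,2) -> caps B=1 W=0
Move 10: W@(1,0) -> caps B=1 W=0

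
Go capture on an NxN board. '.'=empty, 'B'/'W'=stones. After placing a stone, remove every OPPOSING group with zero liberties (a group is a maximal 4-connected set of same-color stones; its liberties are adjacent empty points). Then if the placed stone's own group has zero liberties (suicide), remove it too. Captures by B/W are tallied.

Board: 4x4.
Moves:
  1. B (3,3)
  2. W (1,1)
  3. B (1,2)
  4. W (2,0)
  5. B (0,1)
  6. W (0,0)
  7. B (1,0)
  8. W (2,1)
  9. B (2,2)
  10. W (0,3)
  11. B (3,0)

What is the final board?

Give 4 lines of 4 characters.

Answer: .B.W
BWB.
WWB.
B..B

Derivation:
Move 1: B@(3,3) -> caps B=0 W=0
Move 2: W@(1,1) -> caps B=0 W=0
Move 3: B@(1,2) -> caps B=0 W=0
Move 4: W@(2,0) -> caps B=0 W=0
Move 5: B@(0,1) -> caps B=0 W=0
Move 6: W@(0,0) -> caps B=0 W=0
Move 7: B@(1,0) -> caps B=1 W=0
Move 8: W@(2,1) -> caps B=1 W=0
Move 9: B@(2,2) -> caps B=1 W=0
Move 10: W@(0,3) -> caps B=1 W=0
Move 11: B@(3,0) -> caps B=1 W=0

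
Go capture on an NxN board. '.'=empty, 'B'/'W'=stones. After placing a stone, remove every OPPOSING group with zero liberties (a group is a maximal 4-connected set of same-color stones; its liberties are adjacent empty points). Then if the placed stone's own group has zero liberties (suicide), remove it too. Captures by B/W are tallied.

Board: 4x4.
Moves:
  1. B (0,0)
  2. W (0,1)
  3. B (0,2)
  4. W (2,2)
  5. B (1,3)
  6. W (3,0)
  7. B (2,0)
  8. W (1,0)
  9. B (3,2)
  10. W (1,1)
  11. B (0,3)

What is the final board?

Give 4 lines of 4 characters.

Move 1: B@(0,0) -> caps B=0 W=0
Move 2: W@(0,1) -> caps B=0 W=0
Move 3: B@(0,2) -> caps B=0 W=0
Move 4: W@(2,2) -> caps B=0 W=0
Move 5: B@(1,3) -> caps B=0 W=0
Move 6: W@(3,0) -> caps B=0 W=0
Move 7: B@(2,0) -> caps B=0 W=0
Move 8: W@(1,0) -> caps B=0 W=1
Move 9: B@(3,2) -> caps B=0 W=1
Move 10: W@(1,1) -> caps B=0 W=1
Move 11: B@(0,3) -> caps B=0 W=1

Answer: .WBB
WW.B
B.W.
W.B.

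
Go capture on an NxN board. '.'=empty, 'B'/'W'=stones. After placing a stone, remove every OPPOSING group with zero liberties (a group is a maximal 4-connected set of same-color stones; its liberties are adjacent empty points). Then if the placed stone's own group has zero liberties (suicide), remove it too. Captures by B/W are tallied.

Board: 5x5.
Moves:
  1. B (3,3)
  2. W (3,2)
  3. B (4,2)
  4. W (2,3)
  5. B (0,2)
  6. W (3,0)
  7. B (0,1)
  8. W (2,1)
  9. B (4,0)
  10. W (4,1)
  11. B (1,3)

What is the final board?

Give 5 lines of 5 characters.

Move 1: B@(3,3) -> caps B=0 W=0
Move 2: W@(3,2) -> caps B=0 W=0
Move 3: B@(4,2) -> caps B=0 W=0
Move 4: W@(2,3) -> caps B=0 W=0
Move 5: B@(0,2) -> caps B=0 W=0
Move 6: W@(3,0) -> caps B=0 W=0
Move 7: B@(0,1) -> caps B=0 W=0
Move 8: W@(2,1) -> caps B=0 W=0
Move 9: B@(4,0) -> caps B=0 W=0
Move 10: W@(4,1) -> caps B=0 W=1
Move 11: B@(1,3) -> caps B=0 W=1

Answer: .BB..
...B.
.W.W.
W.WB.
.WB..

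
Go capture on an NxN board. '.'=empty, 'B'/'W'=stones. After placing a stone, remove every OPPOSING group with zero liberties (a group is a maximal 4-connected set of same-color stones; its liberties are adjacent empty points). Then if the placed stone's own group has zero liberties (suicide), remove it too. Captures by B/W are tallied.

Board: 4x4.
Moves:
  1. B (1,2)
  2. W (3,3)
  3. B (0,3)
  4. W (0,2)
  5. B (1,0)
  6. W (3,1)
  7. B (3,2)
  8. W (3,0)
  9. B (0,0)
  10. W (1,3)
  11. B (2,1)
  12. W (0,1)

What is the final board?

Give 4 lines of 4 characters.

Answer: BWW.
B.BW
.B..
WWBW

Derivation:
Move 1: B@(1,2) -> caps B=0 W=0
Move 2: W@(3,3) -> caps B=0 W=0
Move 3: B@(0,3) -> caps B=0 W=0
Move 4: W@(0,2) -> caps B=0 W=0
Move 5: B@(1,0) -> caps B=0 W=0
Move 6: W@(3,1) -> caps B=0 W=0
Move 7: B@(3,2) -> caps B=0 W=0
Move 8: W@(3,0) -> caps B=0 W=0
Move 9: B@(0,0) -> caps B=0 W=0
Move 10: W@(1,3) -> caps B=0 W=1
Move 11: B@(2,1) -> caps B=0 W=1
Move 12: W@(0,1) -> caps B=0 W=1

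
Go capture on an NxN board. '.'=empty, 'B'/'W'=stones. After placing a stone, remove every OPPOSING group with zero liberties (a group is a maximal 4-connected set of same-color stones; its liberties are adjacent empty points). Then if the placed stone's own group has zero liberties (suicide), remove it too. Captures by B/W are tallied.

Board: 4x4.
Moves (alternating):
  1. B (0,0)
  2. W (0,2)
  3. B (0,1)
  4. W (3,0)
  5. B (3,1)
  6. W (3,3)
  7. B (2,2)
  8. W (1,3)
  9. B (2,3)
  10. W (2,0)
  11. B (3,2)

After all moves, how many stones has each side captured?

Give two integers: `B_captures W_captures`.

Answer: 1 0

Derivation:
Move 1: B@(0,0) -> caps B=0 W=0
Move 2: W@(0,2) -> caps B=0 W=0
Move 3: B@(0,1) -> caps B=0 W=0
Move 4: W@(3,0) -> caps B=0 W=0
Move 5: B@(3,1) -> caps B=0 W=0
Move 6: W@(3,3) -> caps B=0 W=0
Move 7: B@(2,2) -> caps B=0 W=0
Move 8: W@(1,3) -> caps B=0 W=0
Move 9: B@(2,3) -> caps B=0 W=0
Move 10: W@(2,0) -> caps B=0 W=0
Move 11: B@(3,2) -> caps B=1 W=0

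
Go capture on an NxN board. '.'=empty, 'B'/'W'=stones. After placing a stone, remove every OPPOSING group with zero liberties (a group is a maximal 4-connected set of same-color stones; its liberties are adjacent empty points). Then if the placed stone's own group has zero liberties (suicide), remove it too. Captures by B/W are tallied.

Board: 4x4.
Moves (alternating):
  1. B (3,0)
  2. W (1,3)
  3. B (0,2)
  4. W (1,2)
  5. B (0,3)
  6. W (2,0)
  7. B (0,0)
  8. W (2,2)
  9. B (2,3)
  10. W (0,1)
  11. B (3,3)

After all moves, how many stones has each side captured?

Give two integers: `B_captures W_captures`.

Answer: 0 2

Derivation:
Move 1: B@(3,0) -> caps B=0 W=0
Move 2: W@(1,3) -> caps B=0 W=0
Move 3: B@(0,2) -> caps B=0 W=0
Move 4: W@(1,2) -> caps B=0 W=0
Move 5: B@(0,3) -> caps B=0 W=0
Move 6: W@(2,0) -> caps B=0 W=0
Move 7: B@(0,0) -> caps B=0 W=0
Move 8: W@(2,2) -> caps B=0 W=0
Move 9: B@(2,3) -> caps B=0 W=0
Move 10: W@(0,1) -> caps B=0 W=2
Move 11: B@(3,3) -> caps B=0 W=2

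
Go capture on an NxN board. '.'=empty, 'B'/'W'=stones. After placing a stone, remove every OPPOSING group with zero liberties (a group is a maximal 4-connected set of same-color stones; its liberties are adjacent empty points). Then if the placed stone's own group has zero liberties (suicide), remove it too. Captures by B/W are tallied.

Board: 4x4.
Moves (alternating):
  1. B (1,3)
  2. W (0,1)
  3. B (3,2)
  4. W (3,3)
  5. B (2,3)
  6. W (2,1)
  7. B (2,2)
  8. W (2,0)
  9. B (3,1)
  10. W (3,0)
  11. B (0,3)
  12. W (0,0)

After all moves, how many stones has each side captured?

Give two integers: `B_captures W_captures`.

Move 1: B@(1,3) -> caps B=0 W=0
Move 2: W@(0,1) -> caps B=0 W=0
Move 3: B@(3,2) -> caps B=0 W=0
Move 4: W@(3,3) -> caps B=0 W=0
Move 5: B@(2,3) -> caps B=1 W=0
Move 6: W@(2,1) -> caps B=1 W=0
Move 7: B@(2,2) -> caps B=1 W=0
Move 8: W@(2,0) -> caps B=1 W=0
Move 9: B@(3,1) -> caps B=1 W=0
Move 10: W@(3,0) -> caps B=1 W=0
Move 11: B@(0,3) -> caps B=1 W=0
Move 12: W@(0,0) -> caps B=1 W=0

Answer: 1 0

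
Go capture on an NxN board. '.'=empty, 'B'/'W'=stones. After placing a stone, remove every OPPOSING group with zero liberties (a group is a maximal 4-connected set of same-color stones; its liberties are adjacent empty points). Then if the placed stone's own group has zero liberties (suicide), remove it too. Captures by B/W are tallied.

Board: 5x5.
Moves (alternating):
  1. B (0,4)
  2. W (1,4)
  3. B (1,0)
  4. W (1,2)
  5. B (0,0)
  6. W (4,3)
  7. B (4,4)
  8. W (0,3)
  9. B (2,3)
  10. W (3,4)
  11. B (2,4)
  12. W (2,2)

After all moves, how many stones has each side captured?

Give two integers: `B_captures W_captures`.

Move 1: B@(0,4) -> caps B=0 W=0
Move 2: W@(1,4) -> caps B=0 W=0
Move 3: B@(1,0) -> caps B=0 W=0
Move 4: W@(1,2) -> caps B=0 W=0
Move 5: B@(0,0) -> caps B=0 W=0
Move 6: W@(4,3) -> caps B=0 W=0
Move 7: B@(4,4) -> caps B=0 W=0
Move 8: W@(0,3) -> caps B=0 W=1
Move 9: B@(2,3) -> caps B=0 W=1
Move 10: W@(3,4) -> caps B=0 W=2
Move 11: B@(2,4) -> caps B=0 W=2
Move 12: W@(2,2) -> caps B=0 W=2

Answer: 0 2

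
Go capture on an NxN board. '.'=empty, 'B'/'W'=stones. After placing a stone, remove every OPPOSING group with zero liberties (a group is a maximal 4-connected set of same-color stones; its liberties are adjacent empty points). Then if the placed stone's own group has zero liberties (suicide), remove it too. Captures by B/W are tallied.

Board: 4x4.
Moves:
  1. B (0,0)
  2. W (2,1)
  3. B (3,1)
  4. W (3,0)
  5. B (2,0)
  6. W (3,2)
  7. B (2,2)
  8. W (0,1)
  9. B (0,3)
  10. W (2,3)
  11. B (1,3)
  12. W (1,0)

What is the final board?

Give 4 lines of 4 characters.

Move 1: B@(0,0) -> caps B=0 W=0
Move 2: W@(2,1) -> caps B=0 W=0
Move 3: B@(3,1) -> caps B=0 W=0
Move 4: W@(3,0) -> caps B=0 W=0
Move 5: B@(2,0) -> caps B=1 W=0
Move 6: W@(3,2) -> caps B=1 W=0
Move 7: B@(2,2) -> caps B=1 W=0
Move 8: W@(0,1) -> caps B=1 W=0
Move 9: B@(0,3) -> caps B=1 W=0
Move 10: W@(2,3) -> caps B=1 W=0
Move 11: B@(1,3) -> caps B=1 W=0
Move 12: W@(1,0) -> caps B=1 W=1

Answer: .W.B
W..B
BWBW
.BW.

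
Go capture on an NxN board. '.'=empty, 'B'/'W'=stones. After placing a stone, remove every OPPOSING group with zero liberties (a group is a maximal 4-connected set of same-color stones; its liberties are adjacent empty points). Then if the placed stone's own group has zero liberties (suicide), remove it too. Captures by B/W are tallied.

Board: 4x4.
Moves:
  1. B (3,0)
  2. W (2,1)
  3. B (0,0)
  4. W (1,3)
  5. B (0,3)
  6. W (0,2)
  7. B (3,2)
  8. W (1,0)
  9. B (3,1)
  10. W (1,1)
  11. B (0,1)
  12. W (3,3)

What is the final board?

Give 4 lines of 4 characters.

Answer: ..W.
WW.W
.W..
BBBW

Derivation:
Move 1: B@(3,0) -> caps B=0 W=0
Move 2: W@(2,1) -> caps B=0 W=0
Move 3: B@(0,0) -> caps B=0 W=0
Move 4: W@(1,3) -> caps B=0 W=0
Move 5: B@(0,3) -> caps B=0 W=0
Move 6: W@(0,2) -> caps B=0 W=1
Move 7: B@(3,2) -> caps B=0 W=1
Move 8: W@(1,0) -> caps B=0 W=1
Move 9: B@(3,1) -> caps B=0 W=1
Move 10: W@(1,1) -> caps B=0 W=1
Move 11: B@(0,1) -> caps B=0 W=1
Move 12: W@(3,3) -> caps B=0 W=1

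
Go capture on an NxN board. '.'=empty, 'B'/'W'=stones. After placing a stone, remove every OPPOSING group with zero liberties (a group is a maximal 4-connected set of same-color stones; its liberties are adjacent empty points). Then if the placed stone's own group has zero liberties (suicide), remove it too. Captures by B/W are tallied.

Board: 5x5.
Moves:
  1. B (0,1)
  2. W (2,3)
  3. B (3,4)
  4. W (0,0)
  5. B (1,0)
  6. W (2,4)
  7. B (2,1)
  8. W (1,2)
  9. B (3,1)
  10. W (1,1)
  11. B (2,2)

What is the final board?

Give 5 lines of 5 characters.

Move 1: B@(0,1) -> caps B=0 W=0
Move 2: W@(2,3) -> caps B=0 W=0
Move 3: B@(3,4) -> caps B=0 W=0
Move 4: W@(0,0) -> caps B=0 W=0
Move 5: B@(1,0) -> caps B=1 W=0
Move 6: W@(2,4) -> caps B=1 W=0
Move 7: B@(2,1) -> caps B=1 W=0
Move 8: W@(1,2) -> caps B=1 W=0
Move 9: B@(3,1) -> caps B=1 W=0
Move 10: W@(1,1) -> caps B=1 W=0
Move 11: B@(2,2) -> caps B=1 W=0

Answer: .B...
BWW..
.BBWW
.B..B
.....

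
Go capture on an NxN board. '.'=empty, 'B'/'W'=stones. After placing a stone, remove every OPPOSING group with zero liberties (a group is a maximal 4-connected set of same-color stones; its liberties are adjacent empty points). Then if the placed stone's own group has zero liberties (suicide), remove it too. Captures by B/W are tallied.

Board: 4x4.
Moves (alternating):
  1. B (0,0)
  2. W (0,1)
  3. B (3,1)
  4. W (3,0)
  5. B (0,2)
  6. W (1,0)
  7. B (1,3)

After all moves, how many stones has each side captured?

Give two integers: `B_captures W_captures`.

Answer: 0 1

Derivation:
Move 1: B@(0,0) -> caps B=0 W=0
Move 2: W@(0,1) -> caps B=0 W=0
Move 3: B@(3,1) -> caps B=0 W=0
Move 4: W@(3,0) -> caps B=0 W=0
Move 5: B@(0,2) -> caps B=0 W=0
Move 6: W@(1,0) -> caps B=0 W=1
Move 7: B@(1,3) -> caps B=0 W=1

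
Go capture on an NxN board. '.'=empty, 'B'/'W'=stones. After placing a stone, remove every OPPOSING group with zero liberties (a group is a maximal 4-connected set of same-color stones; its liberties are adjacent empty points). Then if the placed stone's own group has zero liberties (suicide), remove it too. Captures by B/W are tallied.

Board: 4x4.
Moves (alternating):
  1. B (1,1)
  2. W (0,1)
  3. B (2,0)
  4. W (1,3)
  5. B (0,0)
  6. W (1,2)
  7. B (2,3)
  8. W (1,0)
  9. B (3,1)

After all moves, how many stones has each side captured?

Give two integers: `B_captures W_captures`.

Move 1: B@(1,1) -> caps B=0 W=0
Move 2: W@(0,1) -> caps B=0 W=0
Move 3: B@(2,0) -> caps B=0 W=0
Move 4: W@(1,3) -> caps B=0 W=0
Move 5: B@(0,0) -> caps B=0 W=0
Move 6: W@(1,2) -> caps B=0 W=0
Move 7: B@(2,3) -> caps B=0 W=0
Move 8: W@(1,0) -> caps B=0 W=1
Move 9: B@(3,1) -> caps B=0 W=1

Answer: 0 1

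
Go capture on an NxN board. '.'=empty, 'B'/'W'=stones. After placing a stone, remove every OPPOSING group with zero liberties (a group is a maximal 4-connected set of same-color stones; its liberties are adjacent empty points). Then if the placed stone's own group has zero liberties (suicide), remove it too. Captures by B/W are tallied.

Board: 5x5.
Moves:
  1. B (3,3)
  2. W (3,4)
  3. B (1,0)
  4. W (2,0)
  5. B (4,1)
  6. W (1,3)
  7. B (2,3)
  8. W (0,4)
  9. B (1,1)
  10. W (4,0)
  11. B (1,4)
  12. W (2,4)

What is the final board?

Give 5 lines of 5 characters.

Answer: ....W
BB.W.
W..BW
...BW
WB...

Derivation:
Move 1: B@(3,3) -> caps B=0 W=0
Move 2: W@(3,4) -> caps B=0 W=0
Move 3: B@(1,0) -> caps B=0 W=0
Move 4: W@(2,0) -> caps B=0 W=0
Move 5: B@(4,1) -> caps B=0 W=0
Move 6: W@(1,3) -> caps B=0 W=0
Move 7: B@(2,3) -> caps B=0 W=0
Move 8: W@(0,4) -> caps B=0 W=0
Move 9: B@(1,1) -> caps B=0 W=0
Move 10: W@(4,0) -> caps B=0 W=0
Move 11: B@(1,4) -> caps B=0 W=0
Move 12: W@(2,4) -> caps B=0 W=1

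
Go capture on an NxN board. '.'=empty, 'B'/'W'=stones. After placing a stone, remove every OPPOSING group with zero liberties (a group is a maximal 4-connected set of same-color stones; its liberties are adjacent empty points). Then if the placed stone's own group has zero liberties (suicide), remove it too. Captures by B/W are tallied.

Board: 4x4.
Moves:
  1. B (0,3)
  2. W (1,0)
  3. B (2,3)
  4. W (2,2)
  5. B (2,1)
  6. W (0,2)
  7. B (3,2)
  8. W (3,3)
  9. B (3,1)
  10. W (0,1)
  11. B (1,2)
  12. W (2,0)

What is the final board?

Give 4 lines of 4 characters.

Answer: .WWB
W.B.
WB.B
.BB.

Derivation:
Move 1: B@(0,3) -> caps B=0 W=0
Move 2: W@(1,0) -> caps B=0 W=0
Move 3: B@(2,3) -> caps B=0 W=0
Move 4: W@(2,2) -> caps B=0 W=0
Move 5: B@(2,1) -> caps B=0 W=0
Move 6: W@(0,2) -> caps B=0 W=0
Move 7: B@(3,2) -> caps B=0 W=0
Move 8: W@(3,3) -> caps B=0 W=0
Move 9: B@(3,1) -> caps B=0 W=0
Move 10: W@(0,1) -> caps B=0 W=0
Move 11: B@(1,2) -> caps B=1 W=0
Move 12: W@(2,0) -> caps B=1 W=0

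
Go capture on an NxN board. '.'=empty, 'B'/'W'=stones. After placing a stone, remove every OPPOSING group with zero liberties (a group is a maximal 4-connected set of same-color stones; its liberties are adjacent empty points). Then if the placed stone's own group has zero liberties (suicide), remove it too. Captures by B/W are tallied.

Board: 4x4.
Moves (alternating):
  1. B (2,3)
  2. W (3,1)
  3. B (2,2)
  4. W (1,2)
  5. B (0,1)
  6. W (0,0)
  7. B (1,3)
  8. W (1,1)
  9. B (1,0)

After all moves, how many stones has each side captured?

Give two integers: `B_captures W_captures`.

Move 1: B@(2,3) -> caps B=0 W=0
Move 2: W@(3,1) -> caps B=0 W=0
Move 3: B@(2,2) -> caps B=0 W=0
Move 4: W@(1,2) -> caps B=0 W=0
Move 5: B@(0,1) -> caps B=0 W=0
Move 6: W@(0,0) -> caps B=0 W=0
Move 7: B@(1,3) -> caps B=0 W=0
Move 8: W@(1,1) -> caps B=0 W=0
Move 9: B@(1,0) -> caps B=1 W=0

Answer: 1 0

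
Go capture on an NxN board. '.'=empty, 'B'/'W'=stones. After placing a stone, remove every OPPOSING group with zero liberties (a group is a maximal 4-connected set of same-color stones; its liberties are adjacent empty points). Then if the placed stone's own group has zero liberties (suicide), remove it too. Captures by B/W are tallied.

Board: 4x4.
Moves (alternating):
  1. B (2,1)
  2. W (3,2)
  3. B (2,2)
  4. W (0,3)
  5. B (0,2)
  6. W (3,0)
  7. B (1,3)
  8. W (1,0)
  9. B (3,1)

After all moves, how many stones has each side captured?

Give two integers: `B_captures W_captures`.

Move 1: B@(2,1) -> caps B=0 W=0
Move 2: W@(3,2) -> caps B=0 W=0
Move 3: B@(2,2) -> caps B=0 W=0
Move 4: W@(0,3) -> caps B=0 W=0
Move 5: B@(0,2) -> caps B=0 W=0
Move 6: W@(3,0) -> caps B=0 W=0
Move 7: B@(1,3) -> caps B=1 W=0
Move 8: W@(1,0) -> caps B=1 W=0
Move 9: B@(3,1) -> caps B=1 W=0

Answer: 1 0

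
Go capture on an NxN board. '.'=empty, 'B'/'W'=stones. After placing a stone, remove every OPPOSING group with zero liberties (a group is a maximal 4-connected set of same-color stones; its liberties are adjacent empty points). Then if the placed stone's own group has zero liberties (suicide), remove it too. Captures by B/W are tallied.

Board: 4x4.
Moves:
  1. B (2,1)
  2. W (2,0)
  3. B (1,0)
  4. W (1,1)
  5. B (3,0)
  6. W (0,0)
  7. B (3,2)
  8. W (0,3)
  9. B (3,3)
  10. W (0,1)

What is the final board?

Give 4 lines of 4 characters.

Move 1: B@(2,1) -> caps B=0 W=0
Move 2: W@(2,0) -> caps B=0 W=0
Move 3: B@(1,0) -> caps B=0 W=0
Move 4: W@(1,1) -> caps B=0 W=0
Move 5: B@(3,0) -> caps B=1 W=0
Move 6: W@(0,0) -> caps B=1 W=0
Move 7: B@(3,2) -> caps B=1 W=0
Move 8: W@(0,3) -> caps B=1 W=0
Move 9: B@(3,3) -> caps B=1 W=0
Move 10: W@(0,1) -> caps B=1 W=0

Answer: WW.W
BW..
.B..
B.BB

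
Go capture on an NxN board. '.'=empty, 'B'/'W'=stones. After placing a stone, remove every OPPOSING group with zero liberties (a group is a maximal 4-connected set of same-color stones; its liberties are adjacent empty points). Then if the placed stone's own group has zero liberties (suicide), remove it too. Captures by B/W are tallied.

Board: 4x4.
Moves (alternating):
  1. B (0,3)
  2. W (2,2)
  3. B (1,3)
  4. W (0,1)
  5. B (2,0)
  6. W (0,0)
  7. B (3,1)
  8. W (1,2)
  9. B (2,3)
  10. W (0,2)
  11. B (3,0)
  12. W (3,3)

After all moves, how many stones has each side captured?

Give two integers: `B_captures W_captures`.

Answer: 0 3

Derivation:
Move 1: B@(0,3) -> caps B=0 W=0
Move 2: W@(2,2) -> caps B=0 W=0
Move 3: B@(1,3) -> caps B=0 W=0
Move 4: W@(0,1) -> caps B=0 W=0
Move 5: B@(2,0) -> caps B=0 W=0
Move 6: W@(0,0) -> caps B=0 W=0
Move 7: B@(3,1) -> caps B=0 W=0
Move 8: W@(1,2) -> caps B=0 W=0
Move 9: B@(2,3) -> caps B=0 W=0
Move 10: W@(0,2) -> caps B=0 W=0
Move 11: B@(3,0) -> caps B=0 W=0
Move 12: W@(3,3) -> caps B=0 W=3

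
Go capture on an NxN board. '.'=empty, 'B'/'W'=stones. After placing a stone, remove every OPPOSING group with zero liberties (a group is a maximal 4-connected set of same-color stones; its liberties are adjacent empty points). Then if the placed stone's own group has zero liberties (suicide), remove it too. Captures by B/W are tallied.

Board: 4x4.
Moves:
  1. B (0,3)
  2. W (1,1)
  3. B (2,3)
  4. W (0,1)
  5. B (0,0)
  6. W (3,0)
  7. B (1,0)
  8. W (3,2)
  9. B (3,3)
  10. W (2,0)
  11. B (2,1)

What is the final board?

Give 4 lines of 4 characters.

Move 1: B@(0,3) -> caps B=0 W=0
Move 2: W@(1,1) -> caps B=0 W=0
Move 3: B@(2,3) -> caps B=0 W=0
Move 4: W@(0,1) -> caps B=0 W=0
Move 5: B@(0,0) -> caps B=0 W=0
Move 6: W@(3,0) -> caps B=0 W=0
Move 7: B@(1,0) -> caps B=0 W=0
Move 8: W@(3,2) -> caps B=0 W=0
Move 9: B@(3,3) -> caps B=0 W=0
Move 10: W@(2,0) -> caps B=0 W=2
Move 11: B@(2,1) -> caps B=0 W=2

Answer: .W.B
.W..
WB.B
W.WB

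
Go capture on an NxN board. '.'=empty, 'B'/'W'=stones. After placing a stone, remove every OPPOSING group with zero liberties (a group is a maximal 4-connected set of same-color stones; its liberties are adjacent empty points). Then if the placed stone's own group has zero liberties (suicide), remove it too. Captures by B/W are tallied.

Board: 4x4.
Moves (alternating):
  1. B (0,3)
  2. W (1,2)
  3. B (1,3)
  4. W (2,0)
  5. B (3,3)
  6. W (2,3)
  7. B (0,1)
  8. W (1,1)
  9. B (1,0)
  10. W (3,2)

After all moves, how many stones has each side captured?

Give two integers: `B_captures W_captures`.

Answer: 0 1

Derivation:
Move 1: B@(0,3) -> caps B=0 W=0
Move 2: W@(1,2) -> caps B=0 W=0
Move 3: B@(1,3) -> caps B=0 W=0
Move 4: W@(2,0) -> caps B=0 W=0
Move 5: B@(3,3) -> caps B=0 W=0
Move 6: W@(2,3) -> caps B=0 W=0
Move 7: B@(0,1) -> caps B=0 W=0
Move 8: W@(1,1) -> caps B=0 W=0
Move 9: B@(1,0) -> caps B=0 W=0
Move 10: W@(3,2) -> caps B=0 W=1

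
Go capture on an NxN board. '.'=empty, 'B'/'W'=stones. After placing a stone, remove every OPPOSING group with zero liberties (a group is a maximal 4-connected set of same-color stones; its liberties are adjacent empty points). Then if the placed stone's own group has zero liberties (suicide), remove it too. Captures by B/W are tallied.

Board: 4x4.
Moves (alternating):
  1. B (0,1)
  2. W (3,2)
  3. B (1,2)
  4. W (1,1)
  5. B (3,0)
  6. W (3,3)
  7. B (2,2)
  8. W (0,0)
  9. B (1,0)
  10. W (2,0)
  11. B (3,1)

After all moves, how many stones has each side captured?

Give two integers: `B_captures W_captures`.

Move 1: B@(0,1) -> caps B=0 W=0
Move 2: W@(3,2) -> caps B=0 W=0
Move 3: B@(1,2) -> caps B=0 W=0
Move 4: W@(1,1) -> caps B=0 W=0
Move 5: B@(3,0) -> caps B=0 W=0
Move 6: W@(3,3) -> caps B=0 W=0
Move 7: B@(2,2) -> caps B=0 W=0
Move 8: W@(0,0) -> caps B=0 W=0
Move 9: B@(1,0) -> caps B=1 W=0
Move 10: W@(2,0) -> caps B=1 W=0
Move 11: B@(3,1) -> caps B=1 W=0

Answer: 1 0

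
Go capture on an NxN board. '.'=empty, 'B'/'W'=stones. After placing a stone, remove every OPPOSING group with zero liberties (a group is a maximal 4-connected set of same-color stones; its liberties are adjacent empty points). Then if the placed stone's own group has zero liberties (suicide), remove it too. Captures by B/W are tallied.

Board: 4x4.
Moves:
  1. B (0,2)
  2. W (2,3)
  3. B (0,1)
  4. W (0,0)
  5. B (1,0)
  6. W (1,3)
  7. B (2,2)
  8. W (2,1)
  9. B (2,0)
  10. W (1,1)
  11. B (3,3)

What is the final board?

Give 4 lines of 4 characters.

Move 1: B@(0,2) -> caps B=0 W=0
Move 2: W@(2,3) -> caps B=0 W=0
Move 3: B@(0,1) -> caps B=0 W=0
Move 4: W@(0,0) -> caps B=0 W=0
Move 5: B@(1,0) -> caps B=1 W=0
Move 6: W@(1,3) -> caps B=1 W=0
Move 7: B@(2,2) -> caps B=1 W=0
Move 8: W@(2,1) -> caps B=1 W=0
Move 9: B@(2,0) -> caps B=1 W=0
Move 10: W@(1,1) -> caps B=1 W=0
Move 11: B@(3,3) -> caps B=1 W=0

Answer: .BB.
BW.W
BWBW
...B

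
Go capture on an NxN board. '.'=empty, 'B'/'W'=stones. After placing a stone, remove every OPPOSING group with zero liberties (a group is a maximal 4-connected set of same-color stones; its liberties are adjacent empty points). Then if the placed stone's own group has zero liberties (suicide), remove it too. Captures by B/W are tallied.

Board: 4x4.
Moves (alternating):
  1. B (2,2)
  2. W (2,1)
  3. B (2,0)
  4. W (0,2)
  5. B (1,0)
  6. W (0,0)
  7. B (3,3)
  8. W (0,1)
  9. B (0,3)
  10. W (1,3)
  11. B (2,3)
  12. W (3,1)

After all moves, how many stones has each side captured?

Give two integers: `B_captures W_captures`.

Move 1: B@(2,2) -> caps B=0 W=0
Move 2: W@(2,1) -> caps B=0 W=0
Move 3: B@(2,0) -> caps B=0 W=0
Move 4: W@(0,2) -> caps B=0 W=0
Move 5: B@(1,0) -> caps B=0 W=0
Move 6: W@(0,0) -> caps B=0 W=0
Move 7: B@(3,3) -> caps B=0 W=0
Move 8: W@(0,1) -> caps B=0 W=0
Move 9: B@(0,3) -> caps B=0 W=0
Move 10: W@(1,3) -> caps B=0 W=1
Move 11: B@(2,3) -> caps B=0 W=1
Move 12: W@(3,1) -> caps B=0 W=1

Answer: 0 1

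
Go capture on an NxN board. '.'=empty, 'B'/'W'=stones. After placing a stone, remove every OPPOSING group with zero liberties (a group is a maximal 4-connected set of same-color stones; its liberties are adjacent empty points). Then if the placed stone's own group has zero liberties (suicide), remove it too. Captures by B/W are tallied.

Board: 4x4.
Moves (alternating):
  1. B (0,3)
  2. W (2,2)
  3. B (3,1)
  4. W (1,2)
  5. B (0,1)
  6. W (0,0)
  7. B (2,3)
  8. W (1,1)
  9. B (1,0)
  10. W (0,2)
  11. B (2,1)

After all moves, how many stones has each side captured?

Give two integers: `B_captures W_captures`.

Move 1: B@(0,3) -> caps B=0 W=0
Move 2: W@(2,2) -> caps B=0 W=0
Move 3: B@(3,1) -> caps B=0 W=0
Move 4: W@(1,2) -> caps B=0 W=0
Move 5: B@(0,1) -> caps B=0 W=0
Move 6: W@(0,0) -> caps B=0 W=0
Move 7: B@(2,3) -> caps B=0 W=0
Move 8: W@(1,1) -> caps B=0 W=0
Move 9: B@(1,0) -> caps B=1 W=0
Move 10: W@(0,2) -> caps B=1 W=0
Move 11: B@(2,1) -> caps B=1 W=0

Answer: 1 0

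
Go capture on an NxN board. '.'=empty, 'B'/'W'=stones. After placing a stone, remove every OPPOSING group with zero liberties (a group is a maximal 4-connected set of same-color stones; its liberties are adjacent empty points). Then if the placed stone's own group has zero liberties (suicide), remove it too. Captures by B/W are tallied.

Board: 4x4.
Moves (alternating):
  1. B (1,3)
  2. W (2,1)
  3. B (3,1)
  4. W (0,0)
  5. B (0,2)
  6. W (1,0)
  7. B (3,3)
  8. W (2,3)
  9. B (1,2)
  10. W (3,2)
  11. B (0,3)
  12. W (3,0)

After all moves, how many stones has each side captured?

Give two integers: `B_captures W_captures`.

Answer: 0 2

Derivation:
Move 1: B@(1,3) -> caps B=0 W=0
Move 2: W@(2,1) -> caps B=0 W=0
Move 3: B@(3,1) -> caps B=0 W=0
Move 4: W@(0,0) -> caps B=0 W=0
Move 5: B@(0,2) -> caps B=0 W=0
Move 6: W@(1,0) -> caps B=0 W=0
Move 7: B@(3,3) -> caps B=0 W=0
Move 8: W@(2,3) -> caps B=0 W=0
Move 9: B@(1,2) -> caps B=0 W=0
Move 10: W@(3,2) -> caps B=0 W=1
Move 11: B@(0,3) -> caps B=0 W=1
Move 12: W@(3,0) -> caps B=0 W=2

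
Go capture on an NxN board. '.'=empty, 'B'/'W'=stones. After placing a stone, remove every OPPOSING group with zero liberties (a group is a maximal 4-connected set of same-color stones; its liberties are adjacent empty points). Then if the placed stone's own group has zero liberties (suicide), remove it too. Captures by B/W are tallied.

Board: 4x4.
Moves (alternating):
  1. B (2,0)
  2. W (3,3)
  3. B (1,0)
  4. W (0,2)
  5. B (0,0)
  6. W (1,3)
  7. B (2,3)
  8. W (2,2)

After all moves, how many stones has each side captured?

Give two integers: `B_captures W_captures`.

Move 1: B@(2,0) -> caps B=0 W=0
Move 2: W@(3,3) -> caps B=0 W=0
Move 3: B@(1,0) -> caps B=0 W=0
Move 4: W@(0,2) -> caps B=0 W=0
Move 5: B@(0,0) -> caps B=0 W=0
Move 6: W@(1,3) -> caps B=0 W=0
Move 7: B@(2,3) -> caps B=0 W=0
Move 8: W@(2,2) -> caps B=0 W=1

Answer: 0 1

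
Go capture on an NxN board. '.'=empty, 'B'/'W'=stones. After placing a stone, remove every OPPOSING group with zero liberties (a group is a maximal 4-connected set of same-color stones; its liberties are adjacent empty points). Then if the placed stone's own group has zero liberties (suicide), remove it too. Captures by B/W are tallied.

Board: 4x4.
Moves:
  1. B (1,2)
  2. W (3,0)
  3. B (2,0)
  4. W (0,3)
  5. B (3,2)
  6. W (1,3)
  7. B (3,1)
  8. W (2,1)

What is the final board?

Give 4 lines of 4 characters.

Move 1: B@(1,2) -> caps B=0 W=0
Move 2: W@(3,0) -> caps B=0 W=0
Move 3: B@(2,0) -> caps B=0 W=0
Move 4: W@(0,3) -> caps B=0 W=0
Move 5: B@(3,2) -> caps B=0 W=0
Move 6: W@(1,3) -> caps B=0 W=0
Move 7: B@(3,1) -> caps B=1 W=0
Move 8: W@(2,1) -> caps B=1 W=0

Answer: ...W
..BW
BW..
.BB.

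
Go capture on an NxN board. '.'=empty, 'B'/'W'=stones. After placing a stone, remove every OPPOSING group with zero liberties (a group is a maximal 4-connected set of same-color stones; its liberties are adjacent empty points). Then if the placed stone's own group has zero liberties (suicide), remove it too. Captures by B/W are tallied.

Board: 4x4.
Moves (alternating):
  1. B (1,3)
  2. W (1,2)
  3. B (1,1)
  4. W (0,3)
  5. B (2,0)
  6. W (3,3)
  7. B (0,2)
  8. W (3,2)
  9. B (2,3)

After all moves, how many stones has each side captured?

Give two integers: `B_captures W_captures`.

Move 1: B@(1,3) -> caps B=0 W=0
Move 2: W@(1,2) -> caps B=0 W=0
Move 3: B@(1,1) -> caps B=0 W=0
Move 4: W@(0,3) -> caps B=0 W=0
Move 5: B@(2,0) -> caps B=0 W=0
Move 6: W@(3,3) -> caps B=0 W=0
Move 7: B@(0,2) -> caps B=1 W=0
Move 8: W@(3,2) -> caps B=1 W=0
Move 9: B@(2,3) -> caps B=1 W=0

Answer: 1 0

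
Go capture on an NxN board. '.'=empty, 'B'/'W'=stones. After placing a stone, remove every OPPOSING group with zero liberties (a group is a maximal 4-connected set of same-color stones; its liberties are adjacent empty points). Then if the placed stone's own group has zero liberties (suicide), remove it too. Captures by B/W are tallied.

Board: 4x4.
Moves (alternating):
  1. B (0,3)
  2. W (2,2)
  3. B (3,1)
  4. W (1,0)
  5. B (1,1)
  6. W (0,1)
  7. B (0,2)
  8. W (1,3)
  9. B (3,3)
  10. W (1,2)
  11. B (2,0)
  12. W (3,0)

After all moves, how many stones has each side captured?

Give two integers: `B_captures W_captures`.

Move 1: B@(0,3) -> caps B=0 W=0
Move 2: W@(2,2) -> caps B=0 W=0
Move 3: B@(3,1) -> caps B=0 W=0
Move 4: W@(1,0) -> caps B=0 W=0
Move 5: B@(1,1) -> caps B=0 W=0
Move 6: W@(0,1) -> caps B=0 W=0
Move 7: B@(0,2) -> caps B=0 W=0
Move 8: W@(1,3) -> caps B=0 W=0
Move 9: B@(3,3) -> caps B=0 W=0
Move 10: W@(1,2) -> caps B=0 W=2
Move 11: B@(2,0) -> caps B=0 W=2
Move 12: W@(3,0) -> caps B=0 W=2

Answer: 0 2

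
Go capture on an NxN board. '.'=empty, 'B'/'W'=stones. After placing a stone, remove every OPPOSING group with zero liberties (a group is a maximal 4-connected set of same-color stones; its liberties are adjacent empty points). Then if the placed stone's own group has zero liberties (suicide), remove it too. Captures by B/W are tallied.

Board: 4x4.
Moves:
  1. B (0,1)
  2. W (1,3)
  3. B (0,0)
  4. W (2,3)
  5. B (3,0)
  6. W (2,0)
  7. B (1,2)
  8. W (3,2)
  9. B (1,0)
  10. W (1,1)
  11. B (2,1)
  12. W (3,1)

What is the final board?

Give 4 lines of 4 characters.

Move 1: B@(0,1) -> caps B=0 W=0
Move 2: W@(1,3) -> caps B=0 W=0
Move 3: B@(0,0) -> caps B=0 W=0
Move 4: W@(2,3) -> caps B=0 W=0
Move 5: B@(3,0) -> caps B=0 W=0
Move 6: W@(2,0) -> caps B=0 W=0
Move 7: B@(1,2) -> caps B=0 W=0
Move 8: W@(3,2) -> caps B=0 W=0
Move 9: B@(1,0) -> caps B=0 W=0
Move 10: W@(1,1) -> caps B=0 W=0
Move 11: B@(2,1) -> caps B=2 W=0
Move 12: W@(3,1) -> caps B=2 W=0

Answer: BB..
B.BW
.B.W
BWW.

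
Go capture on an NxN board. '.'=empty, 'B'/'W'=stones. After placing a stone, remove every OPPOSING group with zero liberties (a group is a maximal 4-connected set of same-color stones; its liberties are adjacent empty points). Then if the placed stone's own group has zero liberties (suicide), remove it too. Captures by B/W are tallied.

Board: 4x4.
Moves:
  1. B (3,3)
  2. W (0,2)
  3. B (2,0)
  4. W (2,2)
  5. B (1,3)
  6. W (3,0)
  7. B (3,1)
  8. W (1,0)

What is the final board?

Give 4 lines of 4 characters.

Move 1: B@(3,3) -> caps B=0 W=0
Move 2: W@(0,2) -> caps B=0 W=0
Move 3: B@(2,0) -> caps B=0 W=0
Move 4: W@(2,2) -> caps B=0 W=0
Move 5: B@(1,3) -> caps B=0 W=0
Move 6: W@(3,0) -> caps B=0 W=0
Move 7: B@(3,1) -> caps B=1 W=0
Move 8: W@(1,0) -> caps B=1 W=0

Answer: ..W.
W..B
B.W.
.B.B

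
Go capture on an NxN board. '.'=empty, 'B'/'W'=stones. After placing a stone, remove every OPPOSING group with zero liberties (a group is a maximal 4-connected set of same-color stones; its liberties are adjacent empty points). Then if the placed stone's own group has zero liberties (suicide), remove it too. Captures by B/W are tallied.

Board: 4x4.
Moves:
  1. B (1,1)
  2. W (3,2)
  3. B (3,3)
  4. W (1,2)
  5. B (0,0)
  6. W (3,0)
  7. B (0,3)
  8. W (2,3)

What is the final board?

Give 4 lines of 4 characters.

Move 1: B@(1,1) -> caps B=0 W=0
Move 2: W@(3,2) -> caps B=0 W=0
Move 3: B@(3,3) -> caps B=0 W=0
Move 4: W@(1,2) -> caps B=0 W=0
Move 5: B@(0,0) -> caps B=0 W=0
Move 6: W@(3,0) -> caps B=0 W=0
Move 7: B@(0,3) -> caps B=0 W=0
Move 8: W@(2,3) -> caps B=0 W=1

Answer: B..B
.BW.
...W
W.W.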